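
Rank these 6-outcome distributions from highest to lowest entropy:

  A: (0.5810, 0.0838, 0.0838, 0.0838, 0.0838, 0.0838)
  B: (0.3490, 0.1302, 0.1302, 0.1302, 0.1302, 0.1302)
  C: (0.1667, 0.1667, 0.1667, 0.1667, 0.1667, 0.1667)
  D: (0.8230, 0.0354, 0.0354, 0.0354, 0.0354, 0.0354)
C > B > A > D

Key insight: Entropy is maximized by uniform distributions and minimized by concentrated distributions.

Entropies:
  H(A) = 1.9539 bits
  H(B) = 2.4447 bits
  H(C) = 2.5850 bits
  H(D) = 1.0845 bits

Ranking: C > B > A > D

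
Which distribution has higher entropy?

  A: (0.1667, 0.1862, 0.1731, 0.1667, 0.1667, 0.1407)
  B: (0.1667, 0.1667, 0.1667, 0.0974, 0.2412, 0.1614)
A

Both distributions are close to uniform, making this a harder comparison.

H(A) = 2.5801 bits
H(B) = 2.5393 bits

The distribution closer to uniform has higher entropy.
Answer: A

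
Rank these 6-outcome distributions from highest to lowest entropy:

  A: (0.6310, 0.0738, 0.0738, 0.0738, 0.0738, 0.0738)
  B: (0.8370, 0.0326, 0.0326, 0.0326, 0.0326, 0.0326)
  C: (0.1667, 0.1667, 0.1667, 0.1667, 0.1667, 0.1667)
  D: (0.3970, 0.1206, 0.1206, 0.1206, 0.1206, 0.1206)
C > D > A > B

Key insight: Entropy is maximized by uniform distributions and minimized by concentrated distributions.

Entropies:
  H(A) = 1.8067 bits
  H(B) = 1.0199 bits
  H(C) = 2.5850 bits
  H(D) = 2.3693 bits

Ranking: C > D > A > B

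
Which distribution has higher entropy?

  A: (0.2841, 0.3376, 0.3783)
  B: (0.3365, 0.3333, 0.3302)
B

Both distributions are close to uniform, making this a harder comparison.

H(A) = 1.5752 bits
H(B) = 1.5849 bits

The distribution closer to uniform has higher entropy.
Answer: B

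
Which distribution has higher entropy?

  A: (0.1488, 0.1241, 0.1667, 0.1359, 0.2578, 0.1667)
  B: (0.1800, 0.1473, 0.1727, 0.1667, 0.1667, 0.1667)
B

Both distributions are close to uniform, making this a harder comparison.

H(A) = 2.5398 bits
H(B) = 2.5824 bits

The distribution closer to uniform has higher entropy.
Answer: B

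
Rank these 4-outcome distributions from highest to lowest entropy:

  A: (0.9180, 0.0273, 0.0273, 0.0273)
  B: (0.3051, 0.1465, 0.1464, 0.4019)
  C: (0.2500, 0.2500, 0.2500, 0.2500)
C > B > A

Key insight: Entropy is maximized by uniform distributions and minimized by concentrated distributions.

- Uniform distributions have maximum entropy log₂(4) = 2.0000 bits
- The more "peaked" or concentrated a distribution, the lower its entropy

Entropies:
  H(A) = 0.5392 bits
  H(B) = 1.8630 bits
  H(C) = 2.0000 bits

Ranking: C > B > A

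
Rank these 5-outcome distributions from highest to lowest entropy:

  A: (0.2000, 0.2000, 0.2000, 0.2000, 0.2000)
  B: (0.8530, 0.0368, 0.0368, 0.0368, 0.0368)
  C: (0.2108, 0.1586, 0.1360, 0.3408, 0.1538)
A > C > B

Key insight: Entropy is maximized by uniform distributions and minimized by concentrated distributions.

- Uniform distributions have maximum entropy log₂(5) = 2.3219 bits
- The more "peaked" or concentrated a distribution, the lower its entropy

Entropies:
  H(A) = 2.3219 bits
  H(B) = 0.8963 bits
  H(C) = 2.2309 bits

Ranking: A > C > B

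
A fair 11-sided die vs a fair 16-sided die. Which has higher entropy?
16-sided die

Both are uniform distributions; for uniform over n outcomes, H = log₂(n). H(11-sided) = log₂(11) = 3.459 bits and H(16-sided) = log₂(16) = 4.000 bits. More outcomes in a uniform distribution means higher entropy.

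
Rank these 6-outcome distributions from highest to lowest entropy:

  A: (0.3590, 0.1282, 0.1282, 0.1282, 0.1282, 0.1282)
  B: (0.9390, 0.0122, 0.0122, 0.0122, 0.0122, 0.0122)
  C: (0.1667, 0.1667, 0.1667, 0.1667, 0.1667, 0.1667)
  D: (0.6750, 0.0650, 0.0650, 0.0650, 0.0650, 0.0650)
C > A > D > B

Key insight: Entropy is maximized by uniform distributions and minimized by concentrated distributions.

Entropies:
  H(A) = 2.4302 bits
  H(B) = 0.4730 bits
  H(C) = 2.5850 bits
  H(D) = 1.6644 bits

Ranking: C > A > D > B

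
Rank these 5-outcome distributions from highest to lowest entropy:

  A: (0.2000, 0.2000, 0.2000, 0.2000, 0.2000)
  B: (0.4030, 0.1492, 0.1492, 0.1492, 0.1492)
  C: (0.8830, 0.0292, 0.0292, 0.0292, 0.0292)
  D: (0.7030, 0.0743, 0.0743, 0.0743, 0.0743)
A > B > D > C

Key insight: Entropy is maximized by uniform distributions and minimized by concentrated distributions.

Entropies:
  H(A) = 2.3219 bits
  H(B) = 2.1667 bits
  H(C) = 0.7547 bits
  H(D) = 1.4716 bits

Ranking: A > B > D > C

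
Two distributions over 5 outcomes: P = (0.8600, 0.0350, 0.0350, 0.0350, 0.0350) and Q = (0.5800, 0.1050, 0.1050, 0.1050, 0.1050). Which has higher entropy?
Q

P is highly concentrated on one outcome (86%), making it nearly deterministic. Q spreads its mass more evenly (max 58%). The more spread-out distribution has higher entropy: H(P) ≈ 0.864 bits, H(Q) ≈ 1.821 bits.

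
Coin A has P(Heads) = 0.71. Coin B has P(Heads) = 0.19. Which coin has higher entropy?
A

For binary distributions, entropy is maximized at p=0.5 and decreases as p moves toward 0 or 1.

H(A) = H(0.71) = 0.8687 bits
H(B) = H(0.19) = 0.7015 bits

Distribution A (p=0.71) is closer to uniform (p=0.5), so it has higher entropy.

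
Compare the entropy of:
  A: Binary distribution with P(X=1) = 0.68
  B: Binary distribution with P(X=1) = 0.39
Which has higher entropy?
B

For binary distributions, entropy is maximized at p=0.5 and decreases as p moves toward 0 or 1.

H(A) = H(0.68) = 0.9044 bits
H(B) = H(0.39) = 0.9648 bits

Distribution B (p=0.39) is closer to uniform (p=0.5), so it has higher entropy.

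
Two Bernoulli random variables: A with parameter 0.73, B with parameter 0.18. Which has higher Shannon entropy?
A

For binary distributions, entropy is maximized at p=0.5 and decreases as p moves toward 0 or 1.

H(A) = H(0.73) = 0.8415 bits
H(B) = H(0.18) = 0.6801 bits

Distribution A (p=0.73) is closer to uniform (p=0.5), so it has higher entropy.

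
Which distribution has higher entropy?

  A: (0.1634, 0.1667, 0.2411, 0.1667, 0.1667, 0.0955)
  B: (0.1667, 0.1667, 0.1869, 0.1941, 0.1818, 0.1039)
B

Both distributions are close to uniform, making this a harder comparison.

H(A) = 2.5379 bits
H(B) = 2.5595 bits

The distribution closer to uniform has higher entropy.
Answer: B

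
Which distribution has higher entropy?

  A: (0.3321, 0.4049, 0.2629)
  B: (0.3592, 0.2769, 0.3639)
B

Both distributions are close to uniform, making this a harder comparison.

H(A) = 1.5630 bits
H(B) = 1.5743 bits

The distribution closer to uniform has higher entropy.
Answer: B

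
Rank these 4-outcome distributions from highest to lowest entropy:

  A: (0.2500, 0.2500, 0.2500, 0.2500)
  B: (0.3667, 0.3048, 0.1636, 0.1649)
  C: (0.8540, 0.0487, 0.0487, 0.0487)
A > B > C

Key insight: Entropy is maximized by uniform distributions and minimized by concentrated distributions.

- Uniform distributions have maximum entropy log₂(4) = 2.0000 bits
- The more "peaked" or concentrated a distribution, the lower its entropy

Entropies:
  H(A) = 2.0000 bits
  H(B) = 1.9093 bits
  H(C) = 0.8311 bits

Ranking: A > B > C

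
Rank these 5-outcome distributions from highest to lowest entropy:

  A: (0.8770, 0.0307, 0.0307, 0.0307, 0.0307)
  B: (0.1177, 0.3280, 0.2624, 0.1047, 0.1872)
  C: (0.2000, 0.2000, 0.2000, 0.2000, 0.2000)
C > B > A

Key insight: Entropy is maximized by uniform distributions and minimized by concentrated distributions.

- Uniform distributions have maximum entropy log₂(5) = 2.3219 bits
- The more "peaked" or concentrated a distribution, the lower its entropy

Entropies:
  H(A) = 0.7839 bits
  H(B) = 2.1906 bits
  H(C) = 2.3219 bits

Ranking: C > B > A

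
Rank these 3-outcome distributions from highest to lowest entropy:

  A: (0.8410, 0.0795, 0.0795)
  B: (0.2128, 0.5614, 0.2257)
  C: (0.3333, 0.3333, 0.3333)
C > B > A

Key insight: Entropy is maximized by uniform distributions and minimized by concentrated distributions.

- Uniform distributions have maximum entropy log₂(3) = 1.5850 bits
- The more "peaked" or concentrated a distribution, the lower its entropy

Entropies:
  H(A) = 0.7909 bits
  H(B) = 1.4274 bits
  H(C) = 1.5850 bits

Ranking: C > B > A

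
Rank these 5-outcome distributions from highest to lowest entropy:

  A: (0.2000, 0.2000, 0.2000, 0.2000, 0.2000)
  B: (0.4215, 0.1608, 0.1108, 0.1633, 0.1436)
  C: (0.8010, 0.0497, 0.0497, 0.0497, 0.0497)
A > B > C

Key insight: Entropy is maximized by uniform distributions and minimized by concentrated distributions.

- Uniform distributions have maximum entropy log₂(5) = 2.3219 bits
- The more "peaked" or concentrated a distribution, the lower its entropy

Entropies:
  H(A) = 2.3219 bits
  H(B) = 2.1300 bits
  H(C) = 1.1179 bits

Ranking: A > B > C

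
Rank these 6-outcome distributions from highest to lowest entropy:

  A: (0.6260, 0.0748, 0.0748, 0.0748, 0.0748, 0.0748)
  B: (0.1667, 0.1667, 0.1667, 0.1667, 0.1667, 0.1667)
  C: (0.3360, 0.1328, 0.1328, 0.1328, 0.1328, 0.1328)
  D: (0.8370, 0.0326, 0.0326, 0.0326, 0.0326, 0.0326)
B > C > A > D

Key insight: Entropy is maximized by uniform distributions and minimized by concentrated distributions.

Entropies:
  H(A) = 1.8221 bits
  H(B) = 2.5850 bits
  H(C) = 2.4627 bits
  H(D) = 1.0199 bits

Ranking: B > C > A > D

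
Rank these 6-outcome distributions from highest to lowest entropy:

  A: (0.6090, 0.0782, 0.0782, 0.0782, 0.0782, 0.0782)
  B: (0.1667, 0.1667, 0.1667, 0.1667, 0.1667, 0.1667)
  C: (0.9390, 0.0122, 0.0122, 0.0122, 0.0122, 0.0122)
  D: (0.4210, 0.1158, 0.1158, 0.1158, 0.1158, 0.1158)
B > D > A > C

Key insight: Entropy is maximized by uniform distributions and minimized by concentrated distributions.

Entropies:
  H(A) = 1.8733 bits
  H(B) = 2.5850 bits
  H(C) = 0.4730 bits
  H(D) = 2.3263 bits

Ranking: B > D > A > C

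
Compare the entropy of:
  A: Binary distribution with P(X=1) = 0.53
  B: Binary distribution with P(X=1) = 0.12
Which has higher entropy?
A

For binary distributions, entropy is maximized at p=0.5 and decreases as p moves toward 0 or 1.

H(A) = H(0.53) = 0.9974 bits
H(B) = H(0.12) = 0.5294 bits

Distribution A (p=0.53) is closer to uniform (p=0.5), so it has higher entropy.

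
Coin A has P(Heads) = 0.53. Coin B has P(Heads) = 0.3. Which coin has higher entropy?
A

For binary distributions, entropy is maximized at p=0.5 and decreases as p moves toward 0 or 1.

H(A) = H(0.53) = 0.9974 bits
H(B) = H(0.3) = 0.8813 bits

Distribution A (p=0.53) is closer to uniform (p=0.5), so it has higher entropy.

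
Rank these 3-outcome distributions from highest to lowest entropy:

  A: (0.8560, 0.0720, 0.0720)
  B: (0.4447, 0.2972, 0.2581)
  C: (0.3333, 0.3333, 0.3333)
C > B > A

Key insight: Entropy is maximized by uniform distributions and minimized by concentrated distributions.

- Uniform distributions have maximum entropy log₂(3) = 1.5850 bits
- The more "peaked" or concentrated a distribution, the lower its entropy

Entropies:
  H(A) = 0.7386 bits
  H(B) = 1.5445 bits
  H(C) = 1.5850 bits

Ranking: C > B > A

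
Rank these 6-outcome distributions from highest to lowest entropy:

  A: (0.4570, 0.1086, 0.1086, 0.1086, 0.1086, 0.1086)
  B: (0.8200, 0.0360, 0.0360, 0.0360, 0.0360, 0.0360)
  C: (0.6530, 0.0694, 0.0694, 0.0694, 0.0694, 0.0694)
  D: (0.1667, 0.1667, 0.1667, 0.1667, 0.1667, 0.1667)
D > A > C > B

Key insight: Entropy is maximized by uniform distributions and minimized by concentrated distributions.

Entropies:
  H(A) = 2.2555 bits
  H(B) = 1.0980 bits
  H(C) = 1.7371 bits
  H(D) = 2.5850 bits

Ranking: D > A > C > B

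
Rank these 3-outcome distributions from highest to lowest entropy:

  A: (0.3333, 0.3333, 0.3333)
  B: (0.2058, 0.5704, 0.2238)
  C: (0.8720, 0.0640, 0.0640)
A > B > C

Key insight: Entropy is maximized by uniform distributions and minimized by concentrated distributions.

- Uniform distributions have maximum entropy log₂(3) = 1.5850 bits
- The more "peaked" or concentrated a distribution, the lower its entropy

Entropies:
  H(A) = 1.5850 bits
  H(B) = 1.4147 bits
  H(C) = 0.6799 bits

Ranking: A > B > C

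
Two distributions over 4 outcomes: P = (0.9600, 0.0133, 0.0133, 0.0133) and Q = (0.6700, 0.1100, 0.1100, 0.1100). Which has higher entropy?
Q

P is highly concentrated on one outcome (96%), making it nearly deterministic. Q spreads its mass more evenly (max 67%). The more spread-out distribution has higher entropy: H(P) ≈ 0.306 bits, H(Q) ≈ 1.438 bits.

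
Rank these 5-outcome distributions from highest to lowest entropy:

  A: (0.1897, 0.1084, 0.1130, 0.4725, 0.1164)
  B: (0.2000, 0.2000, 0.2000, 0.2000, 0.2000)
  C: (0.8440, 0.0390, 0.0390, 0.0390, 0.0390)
B > A > C

Key insight: Entropy is maximized by uniform distributions and minimized by concentrated distributions.

- Uniform distributions have maximum entropy log₂(5) = 2.3219 bits
- The more "peaked" or concentrated a distribution, the lower its entropy

Entropies:
  H(A) = 2.0301 bits
  H(B) = 2.3219 bits
  H(C) = 0.9367 bits

Ranking: B > A > C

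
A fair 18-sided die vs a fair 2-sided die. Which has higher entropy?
18-sided die

Both are uniform distributions; for uniform over n outcomes, H = log₂(n). H(18-sided) = log₂(18) = 4.170 bits and H(2-sided) = log₂(2) = 1.000 bits. More outcomes in a uniform distribution means higher entropy.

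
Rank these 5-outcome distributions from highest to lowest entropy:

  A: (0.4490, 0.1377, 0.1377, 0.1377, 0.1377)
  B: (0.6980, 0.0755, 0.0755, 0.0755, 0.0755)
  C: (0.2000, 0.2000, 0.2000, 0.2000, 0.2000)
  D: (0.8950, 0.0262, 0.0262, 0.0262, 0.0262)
C > A > B > D

Key insight: Entropy is maximized by uniform distributions and minimized by concentrated distributions.

Entropies:
  H(A) = 2.0945 bits
  H(B) = 1.4877 bits
  H(C) = 2.3219 bits
  H(D) = 0.6946 bits

Ranking: C > A > B > D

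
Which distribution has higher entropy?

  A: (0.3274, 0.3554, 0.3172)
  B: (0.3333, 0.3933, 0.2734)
A

Both distributions are close to uniform, making this a harder comparison.

H(A) = 1.5833 bits
H(B) = 1.5693 bits

The distribution closer to uniform has higher entropy.
Answer: A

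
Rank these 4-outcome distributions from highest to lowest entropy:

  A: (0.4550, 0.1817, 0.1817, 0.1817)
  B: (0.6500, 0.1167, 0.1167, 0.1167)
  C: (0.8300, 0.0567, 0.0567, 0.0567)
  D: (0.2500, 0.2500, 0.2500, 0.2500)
D > A > B > C

Key insight: Entropy is maximized by uniform distributions and minimized by concentrated distributions.

Entropies:
  H(A) = 1.8580 bits
  H(B) = 1.4888 bits
  H(C) = 0.9271 bits
  H(D) = 2.0000 bits

Ranking: D > A > B > C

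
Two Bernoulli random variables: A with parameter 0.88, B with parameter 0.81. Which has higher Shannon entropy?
B

For binary distributions, entropy is maximized at p=0.5 and decreases as p moves toward 0 or 1.

H(A) = H(0.88) = 0.5294 bits
H(B) = H(0.81) = 0.7015 bits

Distribution B (p=0.81) is closer to uniform (p=0.5), so it has higher entropy.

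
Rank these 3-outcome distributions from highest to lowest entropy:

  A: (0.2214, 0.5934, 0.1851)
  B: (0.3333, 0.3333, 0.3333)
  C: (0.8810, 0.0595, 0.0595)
B > A > C

Key insight: Entropy is maximized by uniform distributions and minimized by concentrated distributions.

- Uniform distributions have maximum entropy log₂(3) = 1.5850 bits
- The more "peaked" or concentrated a distribution, the lower its entropy

Entropies:
  H(A) = 1.3789 bits
  H(B) = 1.5850 bits
  H(C) = 0.6455 bits

Ranking: B > A > C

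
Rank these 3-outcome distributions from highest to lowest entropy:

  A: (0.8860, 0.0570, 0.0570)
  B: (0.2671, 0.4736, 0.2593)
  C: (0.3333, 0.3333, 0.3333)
C > B > A

Key insight: Entropy is maximized by uniform distributions and minimized by concentrated distributions.

- Uniform distributions have maximum entropy log₂(3) = 1.5850 bits
- The more "peaked" or concentrated a distribution, the lower its entropy

Entropies:
  H(A) = 0.6259 bits
  H(B) = 1.5243 bits
  H(C) = 1.5850 bits

Ranking: C > B > A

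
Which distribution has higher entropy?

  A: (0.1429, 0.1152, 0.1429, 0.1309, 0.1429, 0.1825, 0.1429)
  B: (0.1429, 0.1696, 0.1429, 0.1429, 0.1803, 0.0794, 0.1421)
A

Both distributions are close to uniform, making this a harder comparison.

H(A) = 2.7952 bits
H(B) = 2.7731 bits

The distribution closer to uniform has higher entropy.
Answer: A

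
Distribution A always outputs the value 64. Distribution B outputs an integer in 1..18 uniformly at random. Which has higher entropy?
B

A is deterministic, so H(A) = 0. B is uniform over 18 outcomes, so H(B) = log₂(18) = 4.170 bits. Any distribution with genuine randomness has higher entropy than a deterministic one.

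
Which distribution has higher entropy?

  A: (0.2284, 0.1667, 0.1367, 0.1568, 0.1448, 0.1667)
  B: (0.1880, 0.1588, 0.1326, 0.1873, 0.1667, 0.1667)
B

Both distributions are close to uniform, making this a harder comparison.

H(A) = 2.5635 bits
H(B) = 2.5756 bits

The distribution closer to uniform has higher entropy.
Answer: B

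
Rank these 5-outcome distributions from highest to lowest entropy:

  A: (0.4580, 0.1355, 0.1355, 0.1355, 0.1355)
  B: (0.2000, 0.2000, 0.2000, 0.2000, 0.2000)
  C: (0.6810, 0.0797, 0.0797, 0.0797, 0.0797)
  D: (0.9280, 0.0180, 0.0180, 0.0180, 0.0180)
B > A > C > D

Key insight: Entropy is maximized by uniform distributions and minimized by concentrated distributions.

Entropies:
  H(A) = 2.0789 bits
  H(B) = 2.3219 bits
  H(C) = 1.5413 bits
  H(D) = 0.5173 bits

Ranking: B > A > C > D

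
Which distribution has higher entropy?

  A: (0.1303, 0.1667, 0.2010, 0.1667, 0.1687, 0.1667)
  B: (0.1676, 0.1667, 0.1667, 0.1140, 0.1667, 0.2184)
A

Both distributions are close to uniform, making this a harder comparison.

H(A) = 2.5740 bits
H(B) = 2.5609 bits

The distribution closer to uniform has higher entropy.
Answer: A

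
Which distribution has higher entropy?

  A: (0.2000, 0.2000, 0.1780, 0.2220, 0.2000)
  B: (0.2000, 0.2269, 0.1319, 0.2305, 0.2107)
A

Both distributions are close to uniform, making this a harder comparison.

H(A) = 2.3184 bits
H(B) = 2.2968 bits

The distribution closer to uniform has higher entropy.
Answer: A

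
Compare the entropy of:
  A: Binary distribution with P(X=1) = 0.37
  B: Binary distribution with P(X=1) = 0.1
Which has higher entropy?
A

For binary distributions, entropy is maximized at p=0.5 and decreases as p moves toward 0 or 1.

H(A) = H(0.37) = 0.9507 bits
H(B) = H(0.1) = 0.4690 bits

Distribution A (p=0.37) is closer to uniform (p=0.5), so it has higher entropy.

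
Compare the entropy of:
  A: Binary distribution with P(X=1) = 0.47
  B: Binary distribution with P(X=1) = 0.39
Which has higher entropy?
A

For binary distributions, entropy is maximized at p=0.5 and decreases as p moves toward 0 or 1.

H(A) = H(0.47) = 0.9974 bits
H(B) = H(0.39) = 0.9648 bits

Distribution A (p=0.47) is closer to uniform (p=0.5), so it has higher entropy.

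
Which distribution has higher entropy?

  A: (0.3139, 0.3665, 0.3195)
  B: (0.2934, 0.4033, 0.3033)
A

Both distributions are close to uniform, making this a harder comparison.

H(A) = 1.5814 bits
H(B) = 1.5694 bits

The distribution closer to uniform has higher entropy.
Answer: A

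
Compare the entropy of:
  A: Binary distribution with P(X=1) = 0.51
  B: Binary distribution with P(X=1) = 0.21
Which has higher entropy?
A

For binary distributions, entropy is maximized at p=0.5 and decreases as p moves toward 0 or 1.

H(A) = H(0.51) = 0.9997 bits
H(B) = H(0.21) = 0.7415 bits

Distribution A (p=0.51) is closer to uniform (p=0.5), so it has higher entropy.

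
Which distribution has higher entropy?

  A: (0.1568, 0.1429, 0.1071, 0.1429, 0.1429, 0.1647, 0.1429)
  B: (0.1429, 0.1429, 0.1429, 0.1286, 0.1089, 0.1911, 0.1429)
A

Both distributions are close to uniform, making this a harder comparison.

H(A) = 2.7970 bits
H(B) = 2.7894 bits

The distribution closer to uniform has higher entropy.
Answer: A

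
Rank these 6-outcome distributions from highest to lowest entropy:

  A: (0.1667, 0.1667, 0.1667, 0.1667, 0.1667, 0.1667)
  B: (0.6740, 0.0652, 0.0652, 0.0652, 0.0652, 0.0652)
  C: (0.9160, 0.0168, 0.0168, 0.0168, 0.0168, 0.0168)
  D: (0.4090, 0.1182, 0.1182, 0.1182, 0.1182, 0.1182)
A > D > B > C

Key insight: Entropy is maximized by uniform distributions and minimized by concentrated distributions.

Entropies:
  H(A) = 2.5850 bits
  H(B) = 1.6677 bits
  H(C) = 0.6112 bits
  H(D) = 2.3482 bits

Ranking: A > D > B > C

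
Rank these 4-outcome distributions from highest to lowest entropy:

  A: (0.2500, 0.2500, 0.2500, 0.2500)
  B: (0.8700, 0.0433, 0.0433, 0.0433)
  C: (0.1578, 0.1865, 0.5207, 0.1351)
A > C > B

Key insight: Entropy is maximized by uniform distributions and minimized by concentrated distributions.

- Uniform distributions have maximum entropy log₂(4) = 2.0000 bits
- The more "peaked" or concentrated a distribution, the lower its entropy

Entropies:
  H(A) = 2.0000 bits
  H(B) = 0.7635 bits
  H(C) = 1.7525 bits

Ranking: A > C > B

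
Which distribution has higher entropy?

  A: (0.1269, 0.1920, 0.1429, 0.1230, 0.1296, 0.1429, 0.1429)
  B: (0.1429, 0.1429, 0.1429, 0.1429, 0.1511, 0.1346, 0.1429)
B

Both distributions are close to uniform, making this a harder comparison.

H(A) = 2.7920 bits
H(B) = 2.8067 bits

The distribution closer to uniform has higher entropy.
Answer: B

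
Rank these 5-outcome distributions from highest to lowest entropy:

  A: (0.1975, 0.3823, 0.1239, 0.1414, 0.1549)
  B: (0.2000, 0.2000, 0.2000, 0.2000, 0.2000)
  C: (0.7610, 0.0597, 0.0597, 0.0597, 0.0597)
B > A > C

Key insight: Entropy is maximized by uniform distributions and minimized by concentrated distributions.

- Uniform distributions have maximum entropy log₂(5) = 2.3219 bits
- The more "peaked" or concentrated a distribution, the lower its entropy

Entropies:
  H(A) = 2.1816 bits
  H(B) = 2.3219 bits
  H(C) = 1.2714 bits

Ranking: B > A > C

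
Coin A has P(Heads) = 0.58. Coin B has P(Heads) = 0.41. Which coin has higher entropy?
A

For binary distributions, entropy is maximized at p=0.5 and decreases as p moves toward 0 or 1.

H(A) = H(0.58) = 0.9815 bits
H(B) = H(0.41) = 0.9765 bits

Distribution A (p=0.58) is closer to uniform (p=0.5), so it has higher entropy.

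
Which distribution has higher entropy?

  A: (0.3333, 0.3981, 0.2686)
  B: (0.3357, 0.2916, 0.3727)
B

Both distributions are close to uniform, making this a harder comparison.

H(A) = 1.5667 bits
H(B) = 1.5778 bits

The distribution closer to uniform has higher entropy.
Answer: B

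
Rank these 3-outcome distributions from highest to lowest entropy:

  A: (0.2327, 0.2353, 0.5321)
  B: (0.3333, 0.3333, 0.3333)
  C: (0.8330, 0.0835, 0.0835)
B > A > C

Key insight: Entropy is maximized by uniform distributions and minimized by concentrated distributions.

- Uniform distributions have maximum entropy log₂(3) = 1.5850 bits
- The more "peaked" or concentrated a distribution, the lower its entropy

Entropies:
  H(A) = 1.4649 bits
  H(B) = 1.5850 bits
  H(C) = 0.8178 bits

Ranking: B > A > C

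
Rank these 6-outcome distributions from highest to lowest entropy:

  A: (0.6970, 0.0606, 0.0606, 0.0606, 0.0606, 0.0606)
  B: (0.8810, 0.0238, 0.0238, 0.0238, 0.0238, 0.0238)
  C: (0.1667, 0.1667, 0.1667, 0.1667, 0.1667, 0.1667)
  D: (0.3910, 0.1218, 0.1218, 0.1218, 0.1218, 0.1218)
C > D > A > B

Key insight: Entropy is maximized by uniform distributions and minimized by concentrated distributions.

Entropies:
  H(A) = 1.5885 bits
  H(B) = 0.8028 bits
  H(C) = 2.5850 bits
  H(D) = 2.3795 bits

Ranking: C > D > A > B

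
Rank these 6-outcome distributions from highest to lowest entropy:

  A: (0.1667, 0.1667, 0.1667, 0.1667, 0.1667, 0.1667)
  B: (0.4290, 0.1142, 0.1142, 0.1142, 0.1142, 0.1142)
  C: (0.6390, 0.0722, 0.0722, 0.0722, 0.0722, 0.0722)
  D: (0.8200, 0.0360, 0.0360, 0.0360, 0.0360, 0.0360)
A > B > C > D

Key insight: Entropy is maximized by uniform distributions and minimized by concentrated distributions.

Entropies:
  H(A) = 2.5850 bits
  H(B) = 2.3112 bits
  H(C) = 1.7817 bits
  H(D) = 1.0980 bits

Ranking: A > B > C > D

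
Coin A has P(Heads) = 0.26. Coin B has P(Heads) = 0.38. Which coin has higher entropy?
B

For binary distributions, entropy is maximized at p=0.5 and decreases as p moves toward 0 or 1.

H(A) = H(0.26) = 0.8267 bits
H(B) = H(0.38) = 0.9580 bits

Distribution B (p=0.38) is closer to uniform (p=0.5), so it has higher entropy.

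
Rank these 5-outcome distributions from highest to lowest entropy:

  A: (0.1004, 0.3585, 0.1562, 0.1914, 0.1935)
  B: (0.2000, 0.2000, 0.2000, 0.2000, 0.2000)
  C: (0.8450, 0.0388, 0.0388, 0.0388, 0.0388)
B > A > C

Key insight: Entropy is maximized by uniform distributions and minimized by concentrated distributions.

- Uniform distributions have maximum entropy log₂(5) = 2.3219 bits
- The more "peaked" or concentrated a distribution, the lower its entropy

Entropies:
  H(A) = 2.1969 bits
  H(B) = 2.3219 bits
  H(C) = 0.9322 bits

Ranking: B > A > C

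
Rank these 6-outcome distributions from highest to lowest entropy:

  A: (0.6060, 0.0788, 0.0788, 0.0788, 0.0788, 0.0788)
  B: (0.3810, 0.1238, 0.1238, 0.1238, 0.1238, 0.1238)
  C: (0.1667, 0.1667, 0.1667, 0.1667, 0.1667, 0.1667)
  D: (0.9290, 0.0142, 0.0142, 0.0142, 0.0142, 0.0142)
C > B > A > D

Key insight: Entropy is maximized by uniform distributions and minimized by concentrated distributions.

Entropies:
  H(A) = 1.8822 bits
  H(B) = 2.3960 bits
  H(C) = 2.5850 bits
  H(D) = 0.5345 bits

Ranking: C > B > A > D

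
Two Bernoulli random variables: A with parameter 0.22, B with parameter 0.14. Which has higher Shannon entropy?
A

For binary distributions, entropy is maximized at p=0.5 and decreases as p moves toward 0 or 1.

H(A) = H(0.22) = 0.7602 bits
H(B) = H(0.14) = 0.5842 bits

Distribution A (p=0.22) is closer to uniform (p=0.5), so it has higher entropy.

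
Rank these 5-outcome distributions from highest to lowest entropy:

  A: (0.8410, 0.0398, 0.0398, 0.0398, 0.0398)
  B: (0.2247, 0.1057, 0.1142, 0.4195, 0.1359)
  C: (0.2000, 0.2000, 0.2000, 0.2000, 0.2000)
C > B > A

Key insight: Entropy is maximized by uniform distributions and minimized by concentrated distributions.

- Uniform distributions have maximum entropy log₂(5) = 2.3219 bits
- The more "peaked" or concentrated a distribution, the lower its entropy

Entropies:
  H(A) = 0.9499 bits
  H(B) = 2.1013 bits
  H(C) = 2.3219 bits

Ranking: C > B > A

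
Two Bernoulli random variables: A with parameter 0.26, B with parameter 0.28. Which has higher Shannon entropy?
B

For binary distributions, entropy is maximized at p=0.5 and decreases as p moves toward 0 or 1.

H(A) = H(0.26) = 0.8267 bits
H(B) = H(0.28) = 0.8555 bits

Distribution B (p=0.28) is closer to uniform (p=0.5), so it has higher entropy.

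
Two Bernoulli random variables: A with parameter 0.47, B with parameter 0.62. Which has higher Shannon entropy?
A

For binary distributions, entropy is maximized at p=0.5 and decreases as p moves toward 0 or 1.

H(A) = H(0.47) = 0.9974 bits
H(B) = H(0.62) = 0.9580 bits

Distribution A (p=0.47) is closer to uniform (p=0.5), so it has higher entropy.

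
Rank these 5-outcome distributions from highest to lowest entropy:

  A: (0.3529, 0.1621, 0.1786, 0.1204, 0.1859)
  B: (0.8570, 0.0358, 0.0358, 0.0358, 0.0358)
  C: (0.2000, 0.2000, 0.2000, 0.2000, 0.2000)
C > A > B

Key insight: Entropy is maximized by uniform distributions and minimized by concentrated distributions.

- Uniform distributions have maximum entropy log₂(5) = 2.3219 bits
- The more "peaked" or concentrated a distribution, the lower its entropy

Entropies:
  H(A) = 2.2188 bits
  H(B) = 0.8780 bits
  H(C) = 2.3219 bits

Ranking: C > A > B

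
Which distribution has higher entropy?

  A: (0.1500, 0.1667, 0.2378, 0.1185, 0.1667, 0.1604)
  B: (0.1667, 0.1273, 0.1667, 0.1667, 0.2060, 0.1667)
B

Both distributions are close to uniform, making this a harder comparison.

H(A) = 2.5531 bits
H(B) = 2.5714 bits

The distribution closer to uniform has higher entropy.
Answer: B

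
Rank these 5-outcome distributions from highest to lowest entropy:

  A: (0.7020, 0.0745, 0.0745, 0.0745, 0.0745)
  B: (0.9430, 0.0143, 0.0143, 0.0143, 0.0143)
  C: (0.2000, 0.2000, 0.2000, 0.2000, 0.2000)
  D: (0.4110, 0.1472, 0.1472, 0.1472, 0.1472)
C > D > A > B

Key insight: Entropy is maximized by uniform distributions and minimized by concentrated distributions.

Entropies:
  H(A) = 1.4748 bits
  H(B) = 0.4294 bits
  H(C) = 2.3219 bits
  H(D) = 2.1550 bits

Ranking: C > D > A > B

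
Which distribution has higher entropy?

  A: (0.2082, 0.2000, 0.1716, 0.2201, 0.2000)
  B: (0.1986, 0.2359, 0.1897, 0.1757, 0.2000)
A

Both distributions are close to uniform, making this a harder comparison.

H(A) = 2.3172 bits
H(B) = 2.3149 bits

The distribution closer to uniform has higher entropy.
Answer: A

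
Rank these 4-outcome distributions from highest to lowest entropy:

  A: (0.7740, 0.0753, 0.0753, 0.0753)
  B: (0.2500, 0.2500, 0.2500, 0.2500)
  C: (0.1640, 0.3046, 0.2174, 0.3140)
B > C > A

Key insight: Entropy is maximized by uniform distributions and minimized by concentrated distributions.

- Uniform distributions have maximum entropy log₂(4) = 2.0000 bits
- The more "peaked" or concentrated a distribution, the lower its entropy

Entropies:
  H(A) = 1.1292 bits
  H(B) = 2.0000 bits
  H(C) = 1.9535 bits

Ranking: B > C > A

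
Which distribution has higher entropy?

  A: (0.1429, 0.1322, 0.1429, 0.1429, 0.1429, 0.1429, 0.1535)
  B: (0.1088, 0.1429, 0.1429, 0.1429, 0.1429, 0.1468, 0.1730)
A

Both distributions are close to uniform, making this a harder comparison.

H(A) = 2.8062 bits
H(B) = 2.7966 bits

The distribution closer to uniform has higher entropy.
Answer: A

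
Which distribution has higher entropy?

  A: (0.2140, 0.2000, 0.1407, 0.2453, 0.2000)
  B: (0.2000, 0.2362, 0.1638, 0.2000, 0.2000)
B

Both distributions are close to uniform, making this a harder comparison.

H(A) = 2.3002 bits
H(B) = 2.3124 bits

The distribution closer to uniform has higher entropy.
Answer: B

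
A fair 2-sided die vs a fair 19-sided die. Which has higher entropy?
19-sided die

Both are uniform distributions; for uniform over n outcomes, H = log₂(n). H(2-sided) = log₂(2) = 1.000 bits and H(19-sided) = log₂(19) = 4.248 bits. More outcomes in a uniform distribution means higher entropy.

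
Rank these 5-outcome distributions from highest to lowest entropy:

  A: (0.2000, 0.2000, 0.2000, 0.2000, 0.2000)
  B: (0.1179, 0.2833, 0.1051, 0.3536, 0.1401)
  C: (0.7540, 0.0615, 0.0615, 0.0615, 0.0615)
A > B > C

Key insight: Entropy is maximized by uniform distributions and minimized by concentrated distributions.

- Uniform distributions have maximum entropy log₂(5) = 2.3219 bits
- The more "peaked" or concentrated a distribution, the lower its entropy

Entropies:
  H(A) = 2.3219 bits
  H(B) = 2.1484 bits
  H(C) = 1.2969 bits

Ranking: A > B > C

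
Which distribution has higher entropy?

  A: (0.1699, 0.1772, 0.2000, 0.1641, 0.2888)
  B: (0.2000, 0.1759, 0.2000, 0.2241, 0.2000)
B

Both distributions are close to uniform, making this a harder comparison.

H(A) = 2.2866 bits
H(B) = 2.3177 bits

The distribution closer to uniform has higher entropy.
Answer: B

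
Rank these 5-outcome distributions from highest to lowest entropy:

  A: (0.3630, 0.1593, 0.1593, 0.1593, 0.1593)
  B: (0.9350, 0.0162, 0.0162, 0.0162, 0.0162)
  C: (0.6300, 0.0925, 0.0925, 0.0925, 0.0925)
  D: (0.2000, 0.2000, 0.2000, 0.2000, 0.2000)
D > A > C > B

Key insight: Entropy is maximized by uniform distributions and minimized by concentrated distributions.

Entropies:
  H(A) = 2.2191 bits
  H(B) = 0.4770 bits
  H(C) = 1.6907 bits
  H(D) = 2.3219 bits

Ranking: D > A > C > B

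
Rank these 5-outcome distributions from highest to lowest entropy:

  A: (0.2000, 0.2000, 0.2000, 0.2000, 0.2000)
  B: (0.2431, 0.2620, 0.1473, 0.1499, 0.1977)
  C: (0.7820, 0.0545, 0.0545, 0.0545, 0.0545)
A > B > C

Key insight: Entropy is maximized by uniform distributions and minimized by concentrated distributions.

- Uniform distributions have maximum entropy log₂(5) = 2.3219 bits
- The more "peaked" or concentrated a distribution, the lower its entropy

Entropies:
  H(A) = 2.3219 bits
  H(B) = 2.2821 bits
  H(C) = 1.1925 bits

Ranking: A > B > C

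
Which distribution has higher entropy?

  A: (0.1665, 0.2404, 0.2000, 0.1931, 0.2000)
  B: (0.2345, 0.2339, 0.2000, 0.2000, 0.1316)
A

Both distributions are close to uniform, making this a harder comparison.

H(A) = 2.3119 bits
H(B) = 2.2947 bits

The distribution closer to uniform has higher entropy.
Answer: A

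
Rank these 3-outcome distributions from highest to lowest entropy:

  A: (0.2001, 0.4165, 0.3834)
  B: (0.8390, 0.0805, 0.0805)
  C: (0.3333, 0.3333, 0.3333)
C > A > B

Key insight: Entropy is maximized by uniform distributions and minimized by concentrated distributions.

- Uniform distributions have maximum entropy log₂(3) = 1.5850 bits
- The more "peaked" or concentrated a distribution, the lower its entropy

Entropies:
  H(A) = 1.5210 bits
  H(B) = 0.7977 bits
  H(C) = 1.5850 bits

Ranking: C > A > B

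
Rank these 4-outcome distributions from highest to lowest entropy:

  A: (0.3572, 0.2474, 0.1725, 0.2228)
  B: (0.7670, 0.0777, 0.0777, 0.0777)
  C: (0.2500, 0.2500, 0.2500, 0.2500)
C > A > B

Key insight: Entropy is maximized by uniform distributions and minimized by concentrated distributions.

- Uniform distributions have maximum entropy log₂(4) = 2.0000 bits
- The more "peaked" or concentrated a distribution, the lower its entropy

Entropies:
  H(A) = 1.9491 bits
  H(B) = 1.1525 bits
  H(C) = 2.0000 bits

Ranking: C > A > B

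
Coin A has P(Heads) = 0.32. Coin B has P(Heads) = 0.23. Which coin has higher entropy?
A

For binary distributions, entropy is maximized at p=0.5 and decreases as p moves toward 0 or 1.

H(A) = H(0.32) = 0.9044 bits
H(B) = H(0.23) = 0.7780 bits

Distribution A (p=0.32) is closer to uniform (p=0.5), so it has higher entropy.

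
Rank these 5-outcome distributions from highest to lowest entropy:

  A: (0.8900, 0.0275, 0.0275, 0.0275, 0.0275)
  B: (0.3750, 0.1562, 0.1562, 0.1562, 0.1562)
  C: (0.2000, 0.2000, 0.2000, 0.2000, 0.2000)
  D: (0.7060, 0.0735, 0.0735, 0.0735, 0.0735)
C > B > D > A

Key insight: Entropy is maximized by uniform distributions and minimized by concentrated distributions.

Entropies:
  H(A) = 0.7199 bits
  H(B) = 2.2044 bits
  H(C) = 2.3219 bits
  H(D) = 1.4618 bits

Ranking: C > B > D > A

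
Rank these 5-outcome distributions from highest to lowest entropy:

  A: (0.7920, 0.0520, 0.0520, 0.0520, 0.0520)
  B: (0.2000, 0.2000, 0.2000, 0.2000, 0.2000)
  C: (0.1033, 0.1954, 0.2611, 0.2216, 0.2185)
B > C > A

Key insight: Entropy is maximized by uniform distributions and minimized by concentrated distributions.

- Uniform distributions have maximum entropy log₂(5) = 2.3219 bits
- The more "peaked" or concentrated a distribution, the lower its entropy

Entropies:
  H(A) = 1.1536 bits
  H(B) = 2.3219 bits
  H(C) = 2.2657 bits

Ranking: B > C > A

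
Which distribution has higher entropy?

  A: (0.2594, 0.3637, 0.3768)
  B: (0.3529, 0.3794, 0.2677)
B

Both distributions are close to uniform, making this a harder comparison.

H(A) = 1.5663 bits
H(B) = 1.5697 bits

The distribution closer to uniform has higher entropy.
Answer: B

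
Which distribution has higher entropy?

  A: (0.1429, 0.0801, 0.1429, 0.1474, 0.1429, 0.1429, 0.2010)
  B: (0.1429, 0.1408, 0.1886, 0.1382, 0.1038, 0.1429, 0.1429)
B

Both distributions are close to uniform, making this a harder comparison.

H(A) = 2.7685 bits
H(B) = 2.7891 bits

The distribution closer to uniform has higher entropy.
Answer: B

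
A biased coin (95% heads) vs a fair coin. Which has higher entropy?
Fair coin

The fair coin is uniform (p=0.5), maximizing binary entropy at 1 bit. The biased coin has H(0.95) ≈ 0.286 bits — its outcome is more predictable, so its entropy is lower.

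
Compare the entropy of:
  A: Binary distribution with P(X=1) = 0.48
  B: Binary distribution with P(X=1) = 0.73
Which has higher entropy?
A

For binary distributions, entropy is maximized at p=0.5 and decreases as p moves toward 0 or 1.

H(A) = H(0.48) = 0.9988 bits
H(B) = H(0.73) = 0.8415 bits

Distribution A (p=0.48) is closer to uniform (p=0.5), so it has higher entropy.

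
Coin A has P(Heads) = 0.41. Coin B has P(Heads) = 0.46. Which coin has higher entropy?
B

For binary distributions, entropy is maximized at p=0.5 and decreases as p moves toward 0 or 1.

H(A) = H(0.41) = 0.9765 bits
H(B) = H(0.46) = 0.9954 bits

Distribution B (p=0.46) is closer to uniform (p=0.5), so it has higher entropy.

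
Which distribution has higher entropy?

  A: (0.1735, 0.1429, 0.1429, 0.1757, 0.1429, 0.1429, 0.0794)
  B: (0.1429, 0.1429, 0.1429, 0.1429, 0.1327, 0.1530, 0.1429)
B

Both distributions are close to uniform, making this a harder comparison.

H(A) = 2.7735 bits
H(B) = 2.8063 bits

The distribution closer to uniform has higher entropy.
Answer: B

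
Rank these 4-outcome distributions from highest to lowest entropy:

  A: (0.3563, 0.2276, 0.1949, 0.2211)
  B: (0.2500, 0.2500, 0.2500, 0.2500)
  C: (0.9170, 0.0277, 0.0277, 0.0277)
B > A > C

Key insight: Entropy is maximized by uniform distributions and minimized by concentrated distributions.

- Uniform distributions have maximum entropy log₂(4) = 2.0000 bits
- The more "peaked" or concentrated a distribution, the lower its entropy

Entropies:
  H(A) = 1.9577 bits
  H(B) = 2.0000 bits
  H(C) = 0.5442 bits

Ranking: B > A > C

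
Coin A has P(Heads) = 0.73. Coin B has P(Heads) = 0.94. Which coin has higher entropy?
A

For binary distributions, entropy is maximized at p=0.5 and decreases as p moves toward 0 or 1.

H(A) = H(0.73) = 0.8415 bits
H(B) = H(0.94) = 0.3274 bits

Distribution A (p=0.73) is closer to uniform (p=0.5), so it has higher entropy.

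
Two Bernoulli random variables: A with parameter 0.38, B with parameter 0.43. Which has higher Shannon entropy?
B

For binary distributions, entropy is maximized at p=0.5 and decreases as p moves toward 0 or 1.

H(A) = H(0.38) = 0.9580 bits
H(B) = H(0.43) = 0.9858 bits

Distribution B (p=0.43) is closer to uniform (p=0.5), so it has higher entropy.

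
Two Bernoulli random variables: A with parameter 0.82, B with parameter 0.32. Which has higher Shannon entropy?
B

For binary distributions, entropy is maximized at p=0.5 and decreases as p moves toward 0 or 1.

H(A) = H(0.82) = 0.6801 bits
H(B) = H(0.32) = 0.9044 bits

Distribution B (p=0.32) is closer to uniform (p=0.5), so it has higher entropy.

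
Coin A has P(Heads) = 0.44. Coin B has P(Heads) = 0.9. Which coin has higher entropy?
A

For binary distributions, entropy is maximized at p=0.5 and decreases as p moves toward 0 or 1.

H(A) = H(0.44) = 0.9896 bits
H(B) = H(0.9) = 0.4690 bits

Distribution A (p=0.44) is closer to uniform (p=0.5), so it has higher entropy.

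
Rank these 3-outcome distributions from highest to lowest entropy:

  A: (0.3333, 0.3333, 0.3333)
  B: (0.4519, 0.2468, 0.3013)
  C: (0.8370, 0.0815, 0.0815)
A > B > C

Key insight: Entropy is maximized by uniform distributions and minimized by concentrated distributions.

- Uniform distributions have maximum entropy log₂(3) = 1.5850 bits
- The more "peaked" or concentrated a distribution, the lower its entropy

Entropies:
  H(A) = 1.5850 bits
  H(B) = 1.5375 bits
  H(C) = 0.8044 bits

Ranking: A > B > C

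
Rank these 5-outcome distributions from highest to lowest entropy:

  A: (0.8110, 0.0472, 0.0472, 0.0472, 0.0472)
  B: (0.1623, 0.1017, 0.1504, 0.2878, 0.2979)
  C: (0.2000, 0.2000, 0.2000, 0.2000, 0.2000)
C > B > A

Key insight: Entropy is maximized by uniform distributions and minimized by concentrated distributions.

- Uniform distributions have maximum entropy log₂(5) = 2.3219 bits
- The more "peaked" or concentrated a distribution, the lower its entropy

Entropies:
  H(A) = 1.0774 bits
  H(B) = 2.2097 bits
  H(C) = 2.3219 bits

Ranking: C > B > A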